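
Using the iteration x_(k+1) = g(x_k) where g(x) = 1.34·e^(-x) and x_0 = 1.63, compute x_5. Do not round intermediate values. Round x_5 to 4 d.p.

0.5839

x_1 = g(1.630000) = 0.262546
x_2 = g(0.262546) = 1.030582
x_3 = g(1.030582) = 0.478111
x_4 = g(0.478111) = 0.830738
x_5 = g(0.830738) = 0.583875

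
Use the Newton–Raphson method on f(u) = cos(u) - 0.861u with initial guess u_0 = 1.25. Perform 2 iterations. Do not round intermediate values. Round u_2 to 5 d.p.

Newton update: u ← u − f(u)/f'(u).
f'(u) = -sin(u) - 0.861
u_0 = 1.250000: f = -0.760928, f' = -1.809985 → u_1 = 1.250000 - (-0.760928)/(-1.809985) = 0.829594
u_1 = 0.829594: f = -0.039106, f' = -1.598658 → u_2 = 0.829594 - (-0.039106)/(-1.598658) = 0.805133

0.80513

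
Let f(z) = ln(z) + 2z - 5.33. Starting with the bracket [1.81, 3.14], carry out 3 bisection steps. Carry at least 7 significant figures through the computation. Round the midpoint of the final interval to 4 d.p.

2.2256

f(1.810000) = -1.116673, f(3.140000) = 2.094223 (opposite signs)
step 1: m = 2.475000, f(m) = 0.526240 > 0 → root in [1.810000, 2.475000]
step 2: m = 2.142500, f(m) = -0.283027 < 0 → root in [2.142500, 2.475000]
step 3: m = 2.308750, f(m) = 0.124206 > 0 → root in [2.142500, 2.308750]
Midpoint of [2.142500, 2.308750] = 2.225625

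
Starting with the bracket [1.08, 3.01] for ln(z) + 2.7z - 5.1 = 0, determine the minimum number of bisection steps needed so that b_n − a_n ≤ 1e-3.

Initial width b − a = 3.01 − 1.08 = 1.930000.
After n steps the width is (b−a)/2^n; need (b−a)/2^n ≤ 1e-3.
So n ≥ log₂(1.930000/1e-3) = log₂(1930.0000) ≈ 10.9144.
Hence n = 11.

11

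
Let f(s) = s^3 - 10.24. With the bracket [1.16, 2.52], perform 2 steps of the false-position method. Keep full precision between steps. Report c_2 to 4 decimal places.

f(1.160000) = -8.679104, f(2.520000) = 5.763008
step 1: c = 1.977303, f(c) = -2.509285 < 0 → new bracket [1.977303, 2.520000]
step 2: c = 2.141923, f(c) = -0.413218 < 0 → new bracket [2.141923, 2.520000]

2.1419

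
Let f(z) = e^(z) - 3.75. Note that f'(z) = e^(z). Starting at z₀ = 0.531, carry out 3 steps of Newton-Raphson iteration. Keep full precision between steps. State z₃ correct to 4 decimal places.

1.3245

z_0 = 0.531000: f = -2.049368, f' = 1.700632 → z_1 = 0.531000 - (-2.049368)/(1.700632) = 1.736062
z_1 = 1.736062: f = 1.924954, f' = 5.674954 → z_2 = 1.736062 - (1.924954)/(5.674954) = 1.396861
z_2 = 1.396861: f = 0.292490, f' = 4.042490 → z_3 = 1.396861 - (0.292490)/(4.042490) = 1.324507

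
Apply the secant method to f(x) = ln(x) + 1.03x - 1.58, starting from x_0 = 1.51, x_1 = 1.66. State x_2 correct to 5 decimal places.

1.27682

Secant update: x_(k+1) = x_k − f(x_k)·(x_k − x_(k-1))/(f(x_k) − f(x_(k-1))).
f(x_0) = 0.387410, f(x_1) = 0.636618
x_2 = 1.660000 - (0.636618)·(1.660000 - 1.510000)/(0.636618 - (0.387410)) = 1.276815; f(x_2) = -0.020511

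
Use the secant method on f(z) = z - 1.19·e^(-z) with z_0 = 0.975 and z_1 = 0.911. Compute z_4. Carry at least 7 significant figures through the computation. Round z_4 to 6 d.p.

0.632320

Secant update: z_(k+1) = z_k − f(z_k)·(z_k − z_(k-1))/(f(z_k) − f(z_(k-1))).
f(z_0) = 0.526141, f(z_1) = 0.432475
z_2 = 0.911000 - (0.432475)·(0.911000 - 0.975000)/(0.432475 - (0.526141)) = 0.615500; f(z_2) = -0.027542
z_3 = 0.615500 - (-0.027542)·(0.615500 - 0.911000)/(-0.027542 - (0.432475)) = 0.633192; f(z_3) = 0.001427
z_4 = 0.633192 - (0.001427)·(0.633192 - 0.615500)/(0.001427 - (-0.027542)) = 0.632320; f(z_4) = 0.000005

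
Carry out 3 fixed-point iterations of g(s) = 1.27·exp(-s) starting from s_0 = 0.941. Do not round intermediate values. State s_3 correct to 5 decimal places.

0.58586

s_1 = g(0.941000) = 0.495602
s_2 = g(0.495602) = 0.773690
s_3 = g(0.773690) = 0.585861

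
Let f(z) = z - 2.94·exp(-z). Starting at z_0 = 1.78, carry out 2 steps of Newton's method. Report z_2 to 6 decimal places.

1.035969

Newton update: z ← z − f(z)/f'(z).
f'(z) = 1 + 2.94·exp(-z)
z_0 = 1.780000: f = 1.284204, f' = 1.495796 → z_1 = 1.780000 - (1.284204)/(1.495796) = 0.921458
z_1 = 0.921458: f = -0.248481, f' = 2.169939 → z_2 = 0.921458 - (-0.248481)/(2.169939) = 1.035969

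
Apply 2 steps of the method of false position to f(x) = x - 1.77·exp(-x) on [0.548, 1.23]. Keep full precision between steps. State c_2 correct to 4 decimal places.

False-position update: c = (a·f(b) − b·f(a))/(f(b) − f(a)); replace the endpoint whose sign matches f(c).
f(0.548000) = -0.475246, f(1.230000) = 0.712642
step 1: c = 0.820852, f(c) = 0.041952 > 0 → new bracket [0.548000, 0.820852]
step 2: c = 0.798720, f(c) = 0.002389 > 0 → new bracket [0.548000, 0.798720]

0.7987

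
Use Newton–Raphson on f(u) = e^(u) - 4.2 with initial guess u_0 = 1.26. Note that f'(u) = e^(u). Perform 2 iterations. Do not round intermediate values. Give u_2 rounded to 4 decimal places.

1.4352

u_0 = 1.260000: f = -0.674579, f' = 3.525421 → u_1 = 1.260000 - (-0.674579)/(3.525421) = 1.451347
u_1 = 1.451347: f = 0.068860, f' = 4.268860 → u_2 = 1.451347 - (0.068860)/(4.268860) = 1.435216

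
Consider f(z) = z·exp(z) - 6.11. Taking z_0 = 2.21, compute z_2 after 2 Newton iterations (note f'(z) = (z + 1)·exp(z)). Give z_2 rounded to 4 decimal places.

1.4932

z_0 = 2.210000: f = 14.035733, f' = 29.261450 → z_1 = 2.210000 - (14.035733)/(29.261450) = 1.730334
z_1 = 1.730334: f = 3.653470, f' = 15.406006 → z_2 = 1.730334 - (3.653470)/(15.406006) = 1.493188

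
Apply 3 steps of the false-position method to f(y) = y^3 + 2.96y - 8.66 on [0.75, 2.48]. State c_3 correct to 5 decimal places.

f(0.750000) = -6.018125, f(2.480000) = 13.933792
step 1: c = 1.271822, f(c) = -2.838192 < 0 → new bracket [1.271822, 2.480000]
step 2: c = 1.476273, f(c) = -1.072871 < 0 → new bracket [1.476273, 2.480000]
step 3: c = 1.548032, f(c) = -0.368114 < 0 → new bracket [1.548032, 2.480000]

1.54803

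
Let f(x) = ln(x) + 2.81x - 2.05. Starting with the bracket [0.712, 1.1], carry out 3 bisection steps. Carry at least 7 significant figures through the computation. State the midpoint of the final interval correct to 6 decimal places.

f(0.712000) = -0.388957, f(1.100000) = 1.136310 (opposite signs)
step 1: m = 0.906000, f(m) = 0.397144 > 0 → root in [0.712000, 0.906000]
step 2: m = 0.809000, f(m) = 0.011334 > 0 → root in [0.712000, 0.809000]
step 3: m = 0.760500, f(m) = -0.186774 < 0 → root in [0.760500, 0.809000]
Midpoint of [0.760500, 0.809000] = 0.784750

0.784750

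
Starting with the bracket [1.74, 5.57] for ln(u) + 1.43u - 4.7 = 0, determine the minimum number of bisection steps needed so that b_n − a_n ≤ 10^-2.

Initial width b − a = 5.57 − 1.74 = 3.830000.
After n steps the width is (b−a)/2^n; need (b−a)/2^n ≤ 10^-2.
So n ≥ log₂(3.830000/10^-2) = log₂(383.0000) ≈ 8.5812.
Hence n = 9.

9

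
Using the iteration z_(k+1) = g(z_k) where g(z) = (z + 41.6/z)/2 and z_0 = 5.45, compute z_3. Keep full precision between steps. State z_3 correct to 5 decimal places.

z_1 = g(5.450000) = 6.541514
z_2 = g(6.541514) = 6.450449
z_3 = g(6.450449) = 6.449806

6.44981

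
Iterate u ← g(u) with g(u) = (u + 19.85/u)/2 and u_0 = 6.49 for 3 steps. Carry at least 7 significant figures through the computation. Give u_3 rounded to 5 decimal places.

u_1 = g(6.490000) = 4.774276
u_2 = g(4.774276) = 4.465987
u_3 = g(4.465987) = 4.455347

4.45535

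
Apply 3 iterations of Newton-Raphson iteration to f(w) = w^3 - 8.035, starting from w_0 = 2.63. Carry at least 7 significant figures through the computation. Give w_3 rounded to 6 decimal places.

2.002950

f'(w) = 3w^2
w_0 = 2.630000: f = 10.156447, f' = 20.750700 → w_1 = 2.630000 - (10.156447)/(20.750700) = 2.140549
w_1 = 2.140549: f = 1.772891, f' = 13.745852 → w_2 = 2.140549 - (1.772891)/(13.745852) = 2.011573
w_2 = 2.011573: f = 0.104678, f' = 12.139275 → w_3 = 2.011573 - (0.104678)/(12.139275) = 2.002950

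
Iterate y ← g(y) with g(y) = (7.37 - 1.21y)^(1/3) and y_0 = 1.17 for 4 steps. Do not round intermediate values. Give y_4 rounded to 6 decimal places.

1.739494

y_1 = g(1.170000) = 1.812495
y_2 = g(1.812495) = 1.729907
y_3 = g(1.729907) = 1.740967
y_4 = g(1.740967) = 1.739494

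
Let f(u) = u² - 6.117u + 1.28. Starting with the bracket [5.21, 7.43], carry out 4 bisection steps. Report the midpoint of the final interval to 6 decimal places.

5.834375

f(5.210000) = -3.445470, f(7.430000) = 11.035590 (opposite signs)
step 1: m = 6.320000, f(m) = 2.562960 > 0 → root in [5.210000, 6.320000]
step 2: m = 5.765000, f(m) = -0.749280 < 0 → root in [5.765000, 6.320000]
step 3: m = 6.042500, f(m) = 0.829834 > 0 → root in [5.765000, 6.042500]
step 4: m = 5.903750, f(m) = 0.021025 > 0 → root in [5.765000, 5.903750]
Midpoint of [5.765000, 5.903750] = 5.834375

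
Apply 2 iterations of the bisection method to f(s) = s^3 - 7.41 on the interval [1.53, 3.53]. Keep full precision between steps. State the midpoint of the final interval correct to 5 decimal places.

1.78000

f(1.530000) = -3.828423, f(3.530000) = 36.576977 (opposite signs)
step 1: m = 2.530000, f(m) = 8.784277 > 0 → root in [1.530000, 2.530000]
step 2: m = 2.030000, f(m) = 0.955427 > 0 → root in [1.530000, 2.030000]
Midpoint of [1.530000, 2.030000] = 1.780000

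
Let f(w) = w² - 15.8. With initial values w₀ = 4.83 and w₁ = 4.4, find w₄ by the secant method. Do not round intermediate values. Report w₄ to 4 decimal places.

3.9749

f(w_0) = 7.528900, f(w_1) = 3.560000
w_2 = 4.400000 - (3.560000)·(4.400000 - 4.830000)/(3.560000 - (7.528900)) = 4.014301; f(w_2) = 0.314614
w_3 = 4.014301 - (0.314614)·(4.014301 - 4.400000)/(0.314614 - (3.560000)) = 3.976911; f(w_3) = 0.015819
w_4 = 3.976911 - (0.015819)·(3.976911 - 4.014301)/(0.015819 - (0.314614)) = 3.974931; f(w_4) = 0.000078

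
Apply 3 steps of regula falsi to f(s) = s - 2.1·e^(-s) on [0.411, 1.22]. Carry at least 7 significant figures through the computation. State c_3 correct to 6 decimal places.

0.875699

f(0.411000) = -0.981273, f(1.220000) = 0.600017
step 1: c = 0.913027, f(c) = 0.070281 > 0 → new bracket [0.411000, 0.913027]
step 2: c = 0.879474, f(c) = 0.007971 > 0 → new bracket [0.411000, 0.879474]
step 3: c = 0.875699, f(c) = 0.000900 > 0 → new bracket [0.411000, 0.875699]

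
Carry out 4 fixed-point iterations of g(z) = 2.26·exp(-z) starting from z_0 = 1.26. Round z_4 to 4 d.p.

1.1367

z_1 = g(1.260000) = 0.641058
z_2 = g(0.641058) = 1.190421
z_3 = g(1.190421) = 0.687251
z_4 = g(0.687251) = 1.136682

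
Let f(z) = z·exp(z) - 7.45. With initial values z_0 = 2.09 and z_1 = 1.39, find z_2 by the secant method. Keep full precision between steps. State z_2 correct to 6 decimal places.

1.505629

f(z_0) = 9.447473, f(z_1) = -1.869358
z_2 = 1.390000 - (-1.869358)·(1.390000 - 2.090000)/(-1.869358 - (9.447473)) = 1.505629; f(z_2) = -0.664152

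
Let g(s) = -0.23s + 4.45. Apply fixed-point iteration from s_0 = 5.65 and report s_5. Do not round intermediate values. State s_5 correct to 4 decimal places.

s_1 = g(5.650000) = 3.150500
s_2 = g(3.150500) = 3.725385
s_3 = g(3.725385) = 3.593161
s_4 = g(3.593161) = 3.623573
s_5 = g(3.623573) = 3.616578

3.6166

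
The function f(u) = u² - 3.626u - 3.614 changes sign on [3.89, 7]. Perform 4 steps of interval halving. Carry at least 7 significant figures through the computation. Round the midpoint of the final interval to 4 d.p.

4.3759

f(3.890000) = -2.587040, f(7.000000) = 20.004000 (opposite signs)
step 1: m = 5.445000, f(m) = 6.290455 > 0 → root in [3.890000, 5.445000]
step 2: m = 4.667500, f(m) = 1.247201 > 0 → root in [3.890000, 4.667500]
step 3: m = 4.278750, f(m) = -0.821046 < 0 → root in [4.278750, 4.667500]
step 4: m = 4.473125, f(m) = 0.175296 > 0 → root in [4.278750, 4.473125]
Midpoint of [4.278750, 4.473125] = 4.375938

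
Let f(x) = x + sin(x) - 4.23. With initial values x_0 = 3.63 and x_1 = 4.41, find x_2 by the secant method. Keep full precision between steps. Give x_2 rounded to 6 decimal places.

f(x_0) = -1.069220, f(x_1) = -0.774628
x_2 = 4.410000 - (-0.774628)·(4.410000 - 3.630000)/(-0.774628 - (-1.069220)) = 6.461003; f(x_2) = 2.407885

6.461003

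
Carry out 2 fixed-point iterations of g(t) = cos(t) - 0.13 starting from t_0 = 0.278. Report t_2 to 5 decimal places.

0.54369

t_1 = g(0.278000) = 0.831606
t_2 = g(0.831606) = 0.543690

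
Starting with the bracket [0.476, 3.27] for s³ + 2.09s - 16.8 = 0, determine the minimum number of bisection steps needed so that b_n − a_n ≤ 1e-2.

9

Initial width b − a = 3.27 − 0.476 = 2.794000.
After n steps the width is (b−a)/2^n; need (b−a)/2^n ≤ 1e-2.
So n ≥ log₂(2.794000/1e-2) = log₂(279.4000) ≈ 8.1262.
Hence n = 9.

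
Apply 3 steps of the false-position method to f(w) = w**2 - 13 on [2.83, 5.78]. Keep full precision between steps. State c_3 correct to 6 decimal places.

f(2.830000) = -4.991100, f(5.780000) = 20.408400
step 1: c = 3.409686, f(c) = -1.374039 < 0 → new bracket [3.409686, 5.780000]
step 2: c = 3.559206, f(c) = -0.332052 < 0 → new bracket [3.559206, 5.780000]
step 3: c = 3.594761, f(c) = -0.077695 < 0 → new bracket [3.594761, 5.780000]

3.594761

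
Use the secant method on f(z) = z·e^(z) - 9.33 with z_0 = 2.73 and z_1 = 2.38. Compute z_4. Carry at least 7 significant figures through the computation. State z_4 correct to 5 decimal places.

f(z_0) = 32.528782, f(z_1) = 16.385669
z_2 = 2.380000 - (16.385669)·(2.380000 - 2.730000)/(16.385669 - (32.528782)) = 2.024741; f(z_2) = 6.005693
z_3 = 2.024741 - (6.005693)·(2.024741 - 2.380000)/(6.005693 - (16.385669)) = 1.819194; f(z_3) = 1.888759
z_4 = 1.819194 - (1.888759)·(1.819194 - 2.024741)/(1.888759 - (6.005693)) = 1.724893; f(z_4) = 0.349966

1.72489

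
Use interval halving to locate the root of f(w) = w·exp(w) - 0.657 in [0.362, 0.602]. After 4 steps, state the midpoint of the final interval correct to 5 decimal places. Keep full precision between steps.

f(0.362000) = -0.137096, f(0.602000) = 0.442112 (opposite signs)
step 1: m = 0.482000, f(m) = 0.123507 > 0 → root in [0.362000, 0.482000]
step 2: m = 0.422000, f(m) = -0.013446 < 0 → root in [0.422000, 0.482000]
step 3: m = 0.452000, f(m) = 0.053296 > 0 → root in [0.422000, 0.452000]
step 4: m = 0.437000, f(m) = 0.019501 > 0 → root in [0.422000, 0.437000]
Midpoint of [0.422000, 0.437000] = 0.429500

0.42950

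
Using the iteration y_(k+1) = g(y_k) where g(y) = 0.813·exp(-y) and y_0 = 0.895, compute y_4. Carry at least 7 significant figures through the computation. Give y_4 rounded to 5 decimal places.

y_1 = g(0.895000) = 0.332198
y_2 = g(0.332198) = 0.583202
y_3 = g(0.583202) = 0.453742
y_4 = g(0.453742) = 0.516455

0.51646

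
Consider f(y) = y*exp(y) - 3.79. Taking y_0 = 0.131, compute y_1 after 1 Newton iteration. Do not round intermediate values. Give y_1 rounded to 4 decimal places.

f'(y) = (y+1)*exp(y)
y_0 = 0.131000: f = -3.640664, f' = 1.289304 → y_1 = 0.131000 - (-3.640664)/(1.289304) = 2.954745

2.9547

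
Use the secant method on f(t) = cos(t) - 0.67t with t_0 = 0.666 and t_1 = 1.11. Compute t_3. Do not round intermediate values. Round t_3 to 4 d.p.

0.9124

f(t_0) = 0.340079, f(t_1) = -0.299038
t_2 = 1.110000 - (-0.299038)·(1.110000 - 0.666000)/(-0.299038 - (0.340079)) = 0.902256; f(t_2) = 0.015330
t_3 = 0.902256 - (0.015330)·(0.902256 - 1.110000)/(0.015330 - (-0.299038)) = 0.912386; f(t_3) = 0.000561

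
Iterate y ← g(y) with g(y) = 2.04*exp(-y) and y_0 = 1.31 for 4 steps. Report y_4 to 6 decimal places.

1.087502

y_1 = g(1.310000) = 0.550433
y_2 = g(0.550433) = 1.176468
y_3 = g(1.176468) = 0.629066
y_4 = g(0.629066) = 1.087502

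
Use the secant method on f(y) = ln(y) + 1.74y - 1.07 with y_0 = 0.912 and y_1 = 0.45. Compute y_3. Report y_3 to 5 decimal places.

0.76885

f(y_0) = 0.424765, f(y_1) = -1.085508
y_2 = 0.450000 - (-1.085508)·(0.450000 - 0.912000)/(-1.085508 - (0.424765)) = 0.782062; f(y_2) = 0.044968
y_3 = 0.782062 - (0.044968)·(0.782062 - 0.450000)/(0.044968 - (-1.085508)) = 0.768854; f(y_3) = 0.004951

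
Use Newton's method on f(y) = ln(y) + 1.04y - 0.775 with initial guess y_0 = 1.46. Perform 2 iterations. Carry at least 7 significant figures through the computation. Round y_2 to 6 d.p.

f'(y) = 1/y + 1.04
y_0 = 1.460000: f = 1.121836, f' = 1.724932 → y_1 = 1.460000 - (1.121836)/(1.724932) = 0.809634
y_1 = 0.809634: f = -0.144153, f' = 2.275126 → y_2 = 0.809634 - (-0.144153)/(2.275126) = 0.872995

0.872995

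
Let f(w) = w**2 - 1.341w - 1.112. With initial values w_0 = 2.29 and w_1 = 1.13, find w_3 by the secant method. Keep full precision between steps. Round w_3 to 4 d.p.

Secant update: w_(k+1) = w_k − f(w_k)·(w_k − w_(k-1))/(f(w_k) − f(w_(k-1))).
f(w_0) = 1.061210, f(w_1) = -1.350430
w_2 = 1.130000 - (-1.350430)·(1.130000 - 2.290000)/(-1.350430 - (1.061210)) = 1.779557; f(w_2) = -0.331562
w_3 = 1.779557 - (-0.331562)·(1.779557 - 1.130000)/(-0.331562 - (-1.350430)) = 1.990938; f(w_3) = 0.181985

1.9909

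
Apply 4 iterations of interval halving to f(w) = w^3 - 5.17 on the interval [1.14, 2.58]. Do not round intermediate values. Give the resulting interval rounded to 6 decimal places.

[1.680000, 1.770000]

f(1.140000) = -3.688456, f(2.580000) = 12.003512 (opposite signs)
step 1: m = 1.860000, f(m) = 1.264856 > 0 → root in [1.140000, 1.860000]
step 2: m = 1.500000, f(m) = -1.795000 < 0 → root in [1.500000, 1.860000]
step 3: m = 1.680000, f(m) = -0.428368 < 0 → root in [1.680000, 1.860000]
step 4: m = 1.770000, f(m) = 0.375233 > 0 → root in [1.680000, 1.770000]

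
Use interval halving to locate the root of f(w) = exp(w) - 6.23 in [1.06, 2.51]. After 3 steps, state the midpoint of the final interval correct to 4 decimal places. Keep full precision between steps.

f(1.060000) = -3.343629, f(2.510000) = 6.074930 (opposite signs)
step 1: m = 1.785000, f(m) = -0.270420 < 0 → root in [1.785000, 2.510000]
step 2: m = 2.147500, f(m) = 2.333423 > 0 → root in [1.785000, 2.147500]
step 3: m = 1.966250, f(m) = 0.913837 > 0 → root in [1.785000, 1.966250]
Midpoint of [1.785000, 1.966250] = 1.875625

1.8756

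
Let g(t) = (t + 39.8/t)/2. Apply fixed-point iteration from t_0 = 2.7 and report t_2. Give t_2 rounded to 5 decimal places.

t_1 = g(2.700000) = 8.720370
t_2 = g(8.720370) = 6.642198

6.64220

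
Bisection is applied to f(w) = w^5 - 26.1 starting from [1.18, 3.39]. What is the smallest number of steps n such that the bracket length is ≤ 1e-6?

Initial width b − a = 3.39 − 1.18 = 2.210000.
After n steps the width is (b−a)/2^n; need (b−a)/2^n ≤ 1e-6.
So n ≥ log₂(2.210000/1e-6) = log₂(2210000.0000) ≈ 21.0756.
Hence n = 22.

22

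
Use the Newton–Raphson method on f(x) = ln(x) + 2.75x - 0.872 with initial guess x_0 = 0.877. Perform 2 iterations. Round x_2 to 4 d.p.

0.5404

Newton update: x ← x − f(x)/f'(x).
f'(x) = 1/x + 2.75
x_0 = 0.877000: f = 1.408502, f' = 3.890251 → x_1 = 0.877000 - (1.408502)/(3.890251) = 0.514941
x_1 = 0.514941: f = -0.119617, f' = 4.691971 → x_2 = 0.514941 - (-0.119617)/(4.691971) = 0.540435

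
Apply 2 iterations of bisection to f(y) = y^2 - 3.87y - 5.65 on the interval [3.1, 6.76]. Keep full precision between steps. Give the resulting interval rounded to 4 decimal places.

f(3.100000) = -8.037000, f(6.760000) = 13.886400 (opposite signs)
step 1: m = 4.930000, f(m) = -0.424200 < 0 → root in [4.930000, 6.760000]
step 2: m = 5.845000, f(m) = 5.893875 > 0 → root in [4.930000, 5.845000]

[4.9300, 5.8450]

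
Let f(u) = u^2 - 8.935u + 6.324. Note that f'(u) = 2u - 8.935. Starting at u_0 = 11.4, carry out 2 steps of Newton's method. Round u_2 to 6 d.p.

8.224415

u_0 = 11.400000: f = 34.425000, f' = 13.865000 → u_1 = 11.400000 - (34.425000)/(13.865000) = 8.917129
u_1 = 8.917129: f = 6.164646, f' = 8.899259 → u_2 = 8.917129 - (6.164646)/(8.899259) = 8.224415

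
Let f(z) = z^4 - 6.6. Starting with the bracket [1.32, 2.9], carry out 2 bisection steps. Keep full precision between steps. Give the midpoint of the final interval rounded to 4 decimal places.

f(1.320000) = -3.564042, f(2.900000) = 64.128100 (opposite signs)
step 1: m = 2.110000, f(m) = 13.221194 > 0 → root in [1.320000, 2.110000]
step 2: m = 1.715000, f(m) = 2.050805 > 0 → root in [1.320000, 1.715000]
Midpoint of [1.320000, 1.715000] = 1.517500

1.5175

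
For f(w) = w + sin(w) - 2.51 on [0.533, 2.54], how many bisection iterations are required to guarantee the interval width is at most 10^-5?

Initial width b − a = 2.54 − 0.533 = 2.007000.
After n steps the width is (b−a)/2^n; need (b−a)/2^n ≤ 10^-5.
So n ≥ log₂(2.007000/10^-5) = log₂(200700.0000) ≈ 17.6147.
Hence n = 18.

18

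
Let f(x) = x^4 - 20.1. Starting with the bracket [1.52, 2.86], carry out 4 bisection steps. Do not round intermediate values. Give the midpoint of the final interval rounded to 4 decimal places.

2.1481

f(1.520000) = -14.762052, f(2.860000) = 46.805856 (opposite signs)
step 1: m = 2.190000, f(m) = 2.902575 > 0 → root in [1.520000, 2.190000]
step 2: m = 1.855000, f(m) = -8.259347 < 0 → root in [1.855000, 2.190000]
step 3: m = 2.022500, f(m) = -3.367759 < 0 → root in [2.022500, 2.190000]
step 4: m = 2.106250, f(m) = -0.419339 < 0 → root in [2.106250, 2.190000]
Midpoint of [2.106250, 2.190000] = 2.148125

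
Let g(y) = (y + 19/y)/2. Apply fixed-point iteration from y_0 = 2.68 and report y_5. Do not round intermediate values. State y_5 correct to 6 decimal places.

4.358899

y_1 = g(2.680000) = 4.884776
y_2 = g(4.884776) = 4.387206
y_3 = g(4.387206) = 4.358990
y_4 = g(4.358990) = 4.358899
y_5 = g(4.358899) = 4.358899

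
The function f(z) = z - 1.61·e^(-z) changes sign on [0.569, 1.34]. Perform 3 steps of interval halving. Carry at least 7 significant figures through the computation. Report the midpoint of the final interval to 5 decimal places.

0.71356

f(0.569000) = -0.342407, f(1.340000) = 0.918428 (opposite signs)
step 1: m = 0.954500, f(m) = 0.334643 > 0 → root in [0.569000, 0.954500]
step 2: m = 0.761750, f(m) = 0.010124 > 0 → root in [0.569000, 0.761750]
step 3: m = 0.665375, f(m) = -0.162295 < 0 → root in [0.665375, 0.761750]
Midpoint of [0.665375, 0.761750] = 0.713562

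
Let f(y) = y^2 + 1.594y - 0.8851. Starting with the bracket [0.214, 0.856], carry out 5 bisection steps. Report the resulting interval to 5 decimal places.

f(0.214000) = -0.498188, f(0.856000) = 1.212100 (opposite signs)
step 1: m = 0.535000, f(m) = 0.253915 > 0 → root in [0.214000, 0.535000]
step 2: m = 0.374500, f(m) = -0.147897 < 0 → root in [0.374500, 0.535000]
step 3: m = 0.454750, f(m) = 0.046569 > 0 → root in [0.374500, 0.454750]
step 4: m = 0.414625, f(m) = -0.052274 < 0 → root in [0.414625, 0.454750]
step 5: m = 0.434688, f(m) = -0.003255 < 0 → root in [0.434688, 0.454750]

[0.43469, 0.45475]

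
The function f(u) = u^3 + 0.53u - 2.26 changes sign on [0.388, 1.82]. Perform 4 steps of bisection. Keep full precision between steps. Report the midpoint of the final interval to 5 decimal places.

1.14875

f(0.388000) = -1.995949, f(1.820000) = 4.733168 (opposite signs)
step 1: m = 1.104000, f(m) = -0.329307 < 0 → root in [1.104000, 1.820000]
step 2: m = 1.462000, f(m) = 1.639803 > 0 → root in [1.104000, 1.462000]
step 3: m = 1.283000, f(m) = 0.531922 > 0 → root in [1.104000, 1.283000]
step 4: m = 1.193500, f(m) = 0.072627 > 0 → root in [1.104000, 1.193500]
Midpoint of [1.104000, 1.193500] = 1.148750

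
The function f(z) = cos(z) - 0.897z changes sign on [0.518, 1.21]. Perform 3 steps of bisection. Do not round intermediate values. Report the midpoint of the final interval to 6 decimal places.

0.820750

f(0.518000) = 0.404165, f(1.210000) = -0.732351 (opposite signs)
step 1: m = 0.864000, f(m) = -0.125607 < 0 → root in [0.518000, 0.864000]
step 2: m = 0.691000, f(m) = 0.150782 > 0 → root in [0.691000, 0.864000]
step 3: m = 0.777500, f(m) = 0.015252 > 0 → root in [0.777500, 0.864000]
Midpoint of [0.777500, 0.864000] = 0.820750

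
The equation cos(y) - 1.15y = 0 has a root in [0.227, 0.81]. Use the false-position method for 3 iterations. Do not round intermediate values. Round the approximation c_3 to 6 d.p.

False-position update: c = (a·f(b) − b·f(a))/(f(b) − f(a)); replace the endpoint whose sign matches f(c).
f(0.227000) = 0.713296, f(0.810000) = -0.242002
step 1: c = 0.662311, f(c) = 0.026916 > 0 → new bracket [0.662311, 0.810000]
step 2: c = 0.677093, f(c) = 0.000740 > 0 → new bracket [0.677093, 0.810000]
step 3: c = 0.677498, f(c) = 0.000020 > 0 → new bracket [0.677498, 0.810000]

0.677498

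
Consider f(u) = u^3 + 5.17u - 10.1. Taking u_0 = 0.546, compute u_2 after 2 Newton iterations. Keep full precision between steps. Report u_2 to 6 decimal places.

f'(u) = 3u^2 + 5.17
u_0 = 0.546000: f = -7.114409, f' = 6.064348 → u_1 = 0.546000 - (-7.114409)/(6.064348) = 1.719153
u_1 = 1.719153: f = 3.868957, f' = 14.036462 → u_2 = 1.719153 - (3.868957)/(14.036462) = 1.443517

1.443517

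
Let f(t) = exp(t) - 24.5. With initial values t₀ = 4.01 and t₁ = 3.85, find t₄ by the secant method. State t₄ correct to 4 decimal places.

f(t_0) = 30.646871, f(t_1) = 22.493063
t_2 = 3.850000 - (22.493063)·(3.850000 - 4.010000)/(22.493063 - (30.646871)) = 3.408625; f(t_2) = 5.723646
t_3 = 3.408625 - (5.723646)·(3.408625 - 3.850000)/(5.723646 - (22.493063)) = 3.257977; f(t_3) = 1.496886
t_4 = 3.257977 - (1.496886)·(3.257977 - 3.408625)/(1.496886 - (5.723646)) = 3.204626; f(t_4) = 0.146270

3.2046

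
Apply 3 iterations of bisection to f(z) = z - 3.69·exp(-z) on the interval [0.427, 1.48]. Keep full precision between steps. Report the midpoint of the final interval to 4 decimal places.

1.1509

f(0.427000) = -1.980591, f(1.480000) = 0.640017 (opposite signs)
step 1: m = 0.953500, f(m) = -0.468588 < 0 → root in [0.953500, 1.480000]
step 2: m = 1.216750, f(m) = 0.123804 > 0 → root in [0.953500, 1.216750]
step 3: m = 1.085125, f(m) = -0.161577 < 0 → root in [1.085125, 1.216750]
Midpoint of [1.085125, 1.216750] = 1.150937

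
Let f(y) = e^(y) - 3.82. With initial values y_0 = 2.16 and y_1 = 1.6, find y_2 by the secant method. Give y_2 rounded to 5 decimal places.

1.42935

f(y_0) = 4.851138, f(y_1) = 1.133032
y_2 = 1.600000 - (1.133032)·(1.600000 - 2.160000)/(1.133032 - (4.851138)) = 1.429349; f(y_2) = 0.355980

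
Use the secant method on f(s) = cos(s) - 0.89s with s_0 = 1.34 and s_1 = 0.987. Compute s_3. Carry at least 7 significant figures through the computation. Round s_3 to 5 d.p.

0.79104

Secant update: s_(k+1) = s_k − f(s_k)·(s_k − s_(k-1))/(f(s_k) − f(s_(k-1))).
f(s_0) = -0.963847, f(s_1) = -0.327235
s_2 = 0.987000 - (-0.327235)·(0.987000 - 1.340000)/(-0.327235 - (-0.963847)) = 0.805549; f(s_2) = -0.024224
s_3 = 0.805549 - (-0.024224)·(0.805549 - 0.987000)/(-0.024224 - (-0.327235)) = 0.791044; f(s_3) = -0.000925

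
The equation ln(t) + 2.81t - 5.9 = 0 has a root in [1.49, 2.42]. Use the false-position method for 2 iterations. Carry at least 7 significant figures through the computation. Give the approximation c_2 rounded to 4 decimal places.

False-position update: c = (a·f(b) − b·f(a))/(f(b) − f(a)); replace the endpoint whose sign matches f(c).
f(1.490000) = -1.314324, f(2.420000) = 1.783968
step 1: c = 1.884515, f(c) = 0.029156 > 0 → new bracket [1.490000, 1.884515]
step 2: c = 1.875953, f(c) = 0.000544 > 0 → new bracket [1.490000, 1.875953]

1.8760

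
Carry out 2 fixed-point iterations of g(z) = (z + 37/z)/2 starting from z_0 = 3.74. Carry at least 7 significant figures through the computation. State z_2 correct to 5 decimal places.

6.12226

z_1 = g(3.740000) = 6.816524
z_2 = g(6.816524) = 6.122255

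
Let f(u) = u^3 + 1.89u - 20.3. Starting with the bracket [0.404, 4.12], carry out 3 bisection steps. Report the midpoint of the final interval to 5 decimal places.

f(0.404000) = -19.470501, f(4.120000) = 57.421328 (opposite signs)
step 1: m = 2.262000, f(m) = -4.450971 < 0 → root in [2.262000, 4.120000]
step 2: m = 3.191000, f(m) = 18.223287 > 0 → root in [2.262000, 3.191000]
step 3: m = 2.726500, f(m) = 5.121347 > 0 → root in [2.262000, 2.726500]
Midpoint of [2.262000, 2.726500] = 2.494250

2.49425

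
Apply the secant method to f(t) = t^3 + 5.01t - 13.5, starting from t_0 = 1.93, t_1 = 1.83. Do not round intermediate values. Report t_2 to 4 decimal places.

f(t_0) = 3.358357, f(t_1) = 1.796787
t_2 = 1.830000 - (1.796787)·(1.830000 - 1.930000)/(1.796787 - (3.358357)) = 1.714937; f(t_2) = 0.135481

1.7149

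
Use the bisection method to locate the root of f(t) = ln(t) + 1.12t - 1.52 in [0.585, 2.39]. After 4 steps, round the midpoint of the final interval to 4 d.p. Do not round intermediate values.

f(0.585000) = -1.400943, f(2.390000) = 2.028093 (opposite signs)
step 1: m = 1.487500, f(m) = 0.543097 > 0 → root in [0.585000, 1.487500]
step 2: m = 1.036250, f(m) = -0.323792 < 0 → root in [1.036250, 1.487500]
step 3: m = 1.261875, f(m) = 0.125899 > 0 → root in [1.036250, 1.261875]
step 4: m = 1.149062, f(m) = -0.094104 < 0 → root in [1.149062, 1.261875]
Midpoint of [1.149062, 1.261875] = 1.205469

1.2055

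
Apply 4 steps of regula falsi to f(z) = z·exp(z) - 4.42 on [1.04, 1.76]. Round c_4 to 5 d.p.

1.25499

f(1.040000) = -1.477614, f(1.760000) = 5.809890
step 1: c = 1.185987, f(c) = -0.537176 < 0 → new bracket [1.185987, 1.760000]
step 2: c = 1.234568, f(c) = -0.176921 < 0 → new bracket [1.234568, 1.760000]
step 3: c = 1.250096, f(c) = -0.056321 < 0 → new bracket [1.250096, 1.760000]
step 4: c = 1.254991, f(c) = -0.017733 < 0 → new bracket [1.254991, 1.760000]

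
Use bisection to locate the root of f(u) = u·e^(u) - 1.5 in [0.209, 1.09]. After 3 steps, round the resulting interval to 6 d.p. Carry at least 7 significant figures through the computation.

[0.649500, 0.759625]

f(0.209000) = -1.242419, f(1.090000) = 1.741959 (opposite signs)
step 1: m = 0.649500, f(m) = -0.256478 < 0 → root in [0.649500, 1.090000]
step 2: m = 0.869750, f(m) = 0.575497 > 0 → root in [0.649500, 0.869750]
step 3: m = 0.759625, f(m) = 0.123679 > 0 → root in [0.649500, 0.759625]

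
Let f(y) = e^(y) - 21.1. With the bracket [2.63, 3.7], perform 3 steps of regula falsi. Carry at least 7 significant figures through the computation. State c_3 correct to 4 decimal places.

False-position update: c = (a·f(b) − b·f(a))/(f(b) − f(a)); replace the endpoint whose sign matches f(c).
f(2.630000) = -7.226230, f(3.700000) = 19.347304
step 1: c = 2.920969, f(c) = -2.540743 < 0 → new bracket [2.920969, 3.700000]
step 2: c = 3.011398, f(c) = -0.784221 < 0 → new bracket [3.011398, 3.700000]
step 3: c = 3.038222, f(c) = -0.231887 < 0 → new bracket [3.038222, 3.700000]

3.0382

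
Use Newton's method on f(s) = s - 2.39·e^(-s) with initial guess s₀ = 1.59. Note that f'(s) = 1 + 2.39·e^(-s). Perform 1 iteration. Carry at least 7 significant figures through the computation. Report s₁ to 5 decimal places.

Newton update: s ← s − f(s)/f'(s).
s_0 = 1.590000: f = 1.102618, f' = 1.487382 → s_1 = 1.590000 - (1.102618)/(1.487382) = 0.848686

0.84869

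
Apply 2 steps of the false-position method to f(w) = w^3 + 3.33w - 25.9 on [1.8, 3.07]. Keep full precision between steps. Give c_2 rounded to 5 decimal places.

f(1.800000) = -14.074000, f(3.070000) = 13.257543
step 1: c = 2.453969, f(c) = -2.950572 < 0 → new bracket [2.453969, 3.070000]
step 2: c = 2.566113, f(c) = -0.457154 < 0 → new bracket [2.566113, 3.070000]

2.56611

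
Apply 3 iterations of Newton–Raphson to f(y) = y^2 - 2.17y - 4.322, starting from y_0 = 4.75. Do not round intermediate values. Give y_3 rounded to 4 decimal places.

3.4301

f'(y) = 2y - 2.17
y_0 = 4.750000: f = 7.933000, f' = 7.330000 → y_1 = 4.750000 - (7.933000)/(7.330000) = 3.667735
y_1 = 3.667735: f = 1.171297, f' = 5.165471 → y_2 = 3.667735 - (1.171297)/(5.165471) = 3.440980
y_2 = 3.440980: f = 0.051418, f' = 4.711960 → y_3 = 3.440980 - (0.051418)/(4.711960) = 3.430068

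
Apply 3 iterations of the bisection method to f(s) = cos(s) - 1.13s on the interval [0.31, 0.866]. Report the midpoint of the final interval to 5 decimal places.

0.69225

f(0.310000) = 0.602034, f(0.866000) = -0.330701 (opposite signs)
step 1: m = 0.588000, f(m) = 0.167612 > 0 → root in [0.588000, 0.866000]
step 2: m = 0.727000, f(m) = -0.074338 < 0 → root in [0.588000, 0.727000]
step 3: m = 0.657500, f(m) = 0.048548 > 0 → root in [0.657500, 0.727000]
Midpoint of [0.657500, 0.727000] = 0.692250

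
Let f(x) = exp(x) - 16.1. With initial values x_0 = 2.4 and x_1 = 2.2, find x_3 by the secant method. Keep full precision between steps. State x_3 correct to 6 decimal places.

2.738850

f(x_0) = -5.076824, f(x_1) = -7.074987
x_2 = 2.200000 - (-7.074987)·(2.200000 - 2.400000)/(-7.074987 - (-5.076824)) = 2.908149; f(x_2) = 2.222854
x_3 = 2.908149 - (2.222854)·(2.908149 - 2.200000)/(2.222854 - (-7.074987)) = 2.738850; f(x_3) = -0.630808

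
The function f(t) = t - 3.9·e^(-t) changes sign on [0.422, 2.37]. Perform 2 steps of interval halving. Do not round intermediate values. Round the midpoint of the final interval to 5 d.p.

f(0.422000) = -2.135363, f(2.370000) = 2.005425 (opposite signs)
step 1: m = 1.396000, f(m) = 0.430417 > 0 → root in [0.422000, 1.396000]
step 2: m = 0.909000, f(m) = -0.662415 < 0 → root in [0.909000, 1.396000]
Midpoint of [0.909000, 1.396000] = 1.152500

1.15250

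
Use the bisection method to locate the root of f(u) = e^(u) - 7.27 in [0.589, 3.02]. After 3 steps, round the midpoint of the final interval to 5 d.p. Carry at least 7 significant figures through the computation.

1.95644

f(0.589000) = -5.467815, f(3.020000) = 13.221292 (opposite signs)
step 1: m = 1.804500, f(m) = -1.193068 < 0 → root in [1.804500, 3.020000]
step 2: m = 2.412250, f(m) = 3.889041 > 0 → root in [1.804500, 2.412250]
step 3: m = 2.108375, f(m) = 0.964849 > 0 → root in [1.804500, 2.108375]
Midpoint of [1.804500, 2.108375] = 1.956438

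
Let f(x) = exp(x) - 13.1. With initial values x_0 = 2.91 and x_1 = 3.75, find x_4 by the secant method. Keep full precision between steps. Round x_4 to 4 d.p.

f(x_0) = 5.256799, f(x_1) = 29.421082
x_2 = 3.750000 - (29.421082)·(3.750000 - 2.910000)/(29.421082 - (5.256799)) = 2.727263; f(x_2) = 2.190977
x_3 = 2.727263 - (2.190977)·(2.727263 - 3.750000)/(2.190977 - (29.421082)) = 2.644972; f(x_3) = 0.983049
x_4 = 2.644972 - (0.983049)·(2.644972 - 2.727263)/(0.983049 - (2.190977)) = 2.578001; f(x_4) = 0.070782

2.5780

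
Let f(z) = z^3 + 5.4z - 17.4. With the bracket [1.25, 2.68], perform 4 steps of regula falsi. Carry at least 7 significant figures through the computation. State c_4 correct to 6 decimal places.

f(1.250000) = -8.696875, f(2.680000) = 16.320832
step 1: c = 1.747109, f(c) = -2.632751 < 0 → new bracket [1.747109, 2.680000]
step 2: c = 1.876693, f(c) = -0.656196 < 0 → new bracket [1.876693, 2.680000]
step 3: c = 1.907742, f(c) = -0.155005 < 0 → new bracket [1.907742, 2.680000]
step 4: c = 1.915007, f(c) = -0.036142 < 0 → new bracket [1.915007, 2.680000]

1.915007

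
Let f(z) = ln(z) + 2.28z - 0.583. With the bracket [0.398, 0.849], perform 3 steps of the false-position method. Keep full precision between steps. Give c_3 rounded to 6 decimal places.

f(0.398000) = -0.596863, f(0.849000) = 1.189024
step 1: c = 0.548729, f(c) = 0.067952 > 0 → new bracket [0.398000, 0.548729]
step 2: c = 0.533323, f(c) = 0.004348 > 0 → new bracket [0.398000, 0.533323]
step 3: c = 0.532344, f(c) = 0.000280 > 0 → new bracket [0.398000, 0.532344]

0.532344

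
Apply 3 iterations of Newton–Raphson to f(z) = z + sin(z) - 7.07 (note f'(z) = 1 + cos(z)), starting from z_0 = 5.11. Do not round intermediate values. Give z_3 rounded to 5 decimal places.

Newton update: z ← z − f(z)/f'(z).
z_0 = 5.110000: f = -2.881989, f' = 1.387217 → z_1 = 5.110000 - (-2.881989)/(1.387217) = 7.187533
z_1 = 7.187533: f = 0.903555, f' = 1.618198 → z_2 = 7.187533 - (0.903555)/(1.618198) = 6.629162
z_2 = 6.629162: f = -0.101722, f' = 1.940745 → z_3 = 6.629162 - (-0.101722)/(1.940745) = 6.681576

6.68158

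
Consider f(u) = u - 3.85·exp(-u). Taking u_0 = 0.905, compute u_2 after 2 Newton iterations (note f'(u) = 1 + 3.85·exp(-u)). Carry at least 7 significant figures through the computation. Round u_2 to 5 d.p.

u_0 = 0.905000: f = -0.652486, f' = 2.557486 → u_1 = 0.905000 - (-0.652486)/(2.557486) = 1.160128
u_1 = 1.160128: f = -0.046639, f' = 2.206767 → u_2 = 1.160128 - (-0.046639)/(2.206767) = 1.181263

1.18126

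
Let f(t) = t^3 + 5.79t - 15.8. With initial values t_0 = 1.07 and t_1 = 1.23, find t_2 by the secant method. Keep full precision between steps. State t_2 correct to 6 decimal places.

1.928228

f(t_0) = -8.379657, f(t_1) = -6.817433
t_2 = 1.230000 - (-6.817433)·(1.230000 - 1.070000)/(-6.817433 - (-8.379657)) = 1.928228; f(t_2) = 2.533722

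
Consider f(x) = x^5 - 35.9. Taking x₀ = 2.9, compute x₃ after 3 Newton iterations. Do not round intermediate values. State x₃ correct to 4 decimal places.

f'(x) = 5x⁴
x_0 = 2.900000: f = 169.211490, f' = 353.640500 → x_1 = 2.900000 - (169.211490)/(353.640500) = 2.421516
x_1 = 2.421516: f = 47.359977, f' = 171.917083 → x_2 = 2.421516 - (47.359977)/(171.917083) = 2.146034
x_2 = 2.146034: f = 9.617983, f' = 106.051401 → x_3 = 2.146034 - (9.617983)/(106.051401) = 2.055342

2.0553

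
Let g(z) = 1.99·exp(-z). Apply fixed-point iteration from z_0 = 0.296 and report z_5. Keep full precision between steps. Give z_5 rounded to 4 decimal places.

1.1349

z_1 = g(0.296000) = 1.480137
z_2 = g(1.480137) = 0.452937
z_3 = g(0.452937) = 1.265159
z_4 = g(1.265159) = 0.561567
z_5 = g(0.561567) = 1.134926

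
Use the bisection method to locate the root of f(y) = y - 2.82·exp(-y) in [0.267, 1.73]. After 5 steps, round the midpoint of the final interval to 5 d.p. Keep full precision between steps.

f(0.267000) = -1.892198, f(1.730000) = 1.230058 (opposite signs)
step 1: m = 0.998500, f(m) = -0.040477 < 0 → root in [0.998500, 1.730000]
step 2: m = 1.364250, f(m) = 0.643536 > 0 → root in [0.998500, 1.364250]
step 3: m = 1.181375, f(m) = 0.316040 > 0 → root in [0.998500, 1.181375]
step 4: m = 1.089938, f(m) = 0.141748 > 0 → root in [0.998500, 1.089938]
step 5: m = 1.044219, f(m) = 0.051673 > 0 → root in [0.998500, 1.044219]
Midpoint of [0.998500, 1.044219] = 1.021359

1.02136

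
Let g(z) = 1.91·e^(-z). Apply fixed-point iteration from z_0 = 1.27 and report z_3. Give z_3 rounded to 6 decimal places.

z_1 = g(1.270000) = 0.536388
z_2 = g(0.536388) = 1.117076
z_3 = g(1.117076) = 0.625019

0.625019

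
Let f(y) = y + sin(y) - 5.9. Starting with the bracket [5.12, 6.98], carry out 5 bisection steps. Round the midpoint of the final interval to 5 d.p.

f(5.120000) = -1.698070, f(6.980000) = 1.721778 (opposite signs)
step 1: m = 6.050000, f(m) = -0.081078 < 0 → root in [6.050000, 6.980000]
step 2: m = 6.515000, f(m) = 0.844744 > 0 → root in [6.050000, 6.515000]
step 3: m = 6.282500, f(m) = 0.381815 > 0 → root in [6.050000, 6.282500]
step 4: m = 6.166250, f(m) = 0.149581 > 0 → root in [6.050000, 6.166250]
step 5: m = 6.108125, f(m) = 0.033957 > 0 → root in [6.050000, 6.108125]
Midpoint of [6.050000, 6.108125] = 6.079063

6.07906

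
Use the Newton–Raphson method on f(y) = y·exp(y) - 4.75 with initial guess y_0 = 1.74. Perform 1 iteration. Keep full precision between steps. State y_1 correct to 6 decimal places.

1.409242

f'(y) = (y + 1)·exp(y)
y_0 = 1.740000: f = 5.163378, f' = 15.610721 → y_1 = 1.740000 - (5.163378)/(15.610721) = 1.409242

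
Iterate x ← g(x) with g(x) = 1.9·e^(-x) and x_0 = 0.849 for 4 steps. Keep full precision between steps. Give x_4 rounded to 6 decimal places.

x_1 = g(0.849000) = 0.812901
x_2 = g(0.812901) = 0.842782
x_3 = g(0.842782) = 0.817971
x_4 = g(0.817971) = 0.838520

0.838520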